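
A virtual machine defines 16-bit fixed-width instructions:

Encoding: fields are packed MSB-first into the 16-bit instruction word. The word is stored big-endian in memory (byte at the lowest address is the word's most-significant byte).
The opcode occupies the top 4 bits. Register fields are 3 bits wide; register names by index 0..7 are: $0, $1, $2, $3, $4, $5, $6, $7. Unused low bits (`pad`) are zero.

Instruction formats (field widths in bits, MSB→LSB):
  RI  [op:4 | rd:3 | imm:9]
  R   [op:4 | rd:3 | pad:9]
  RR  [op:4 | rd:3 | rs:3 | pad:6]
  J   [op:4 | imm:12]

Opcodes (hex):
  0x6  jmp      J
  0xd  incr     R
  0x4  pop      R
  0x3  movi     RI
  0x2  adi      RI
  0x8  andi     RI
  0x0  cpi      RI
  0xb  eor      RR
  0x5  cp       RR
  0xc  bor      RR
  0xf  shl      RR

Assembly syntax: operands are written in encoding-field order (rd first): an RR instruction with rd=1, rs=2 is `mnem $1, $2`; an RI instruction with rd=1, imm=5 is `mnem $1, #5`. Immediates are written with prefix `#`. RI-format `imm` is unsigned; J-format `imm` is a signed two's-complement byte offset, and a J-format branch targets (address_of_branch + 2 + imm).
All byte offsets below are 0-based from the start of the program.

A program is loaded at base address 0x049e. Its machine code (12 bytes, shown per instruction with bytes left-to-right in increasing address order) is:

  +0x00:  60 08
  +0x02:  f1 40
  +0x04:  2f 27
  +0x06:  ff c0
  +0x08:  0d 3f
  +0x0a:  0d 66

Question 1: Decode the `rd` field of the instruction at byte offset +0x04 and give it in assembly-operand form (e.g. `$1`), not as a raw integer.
$7

@+04  big-endian(2f 27) = 0x2f27
  opcode bits[15:12]=0x2: adi/RI
  [11:9] rd=7 = $7
  [8:0] imm=295 = #295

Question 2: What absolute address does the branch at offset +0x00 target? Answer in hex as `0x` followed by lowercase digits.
0x04a8

off 0x00: read 60 08 as big → 0x6008
  opcode bits[15:12]=0x6: jmp/J
  imm: (w>>0)&0xfff=0x8 → #8
  target = base 0x049e + off 0x00 + 2 + imm 8 = 0x04a8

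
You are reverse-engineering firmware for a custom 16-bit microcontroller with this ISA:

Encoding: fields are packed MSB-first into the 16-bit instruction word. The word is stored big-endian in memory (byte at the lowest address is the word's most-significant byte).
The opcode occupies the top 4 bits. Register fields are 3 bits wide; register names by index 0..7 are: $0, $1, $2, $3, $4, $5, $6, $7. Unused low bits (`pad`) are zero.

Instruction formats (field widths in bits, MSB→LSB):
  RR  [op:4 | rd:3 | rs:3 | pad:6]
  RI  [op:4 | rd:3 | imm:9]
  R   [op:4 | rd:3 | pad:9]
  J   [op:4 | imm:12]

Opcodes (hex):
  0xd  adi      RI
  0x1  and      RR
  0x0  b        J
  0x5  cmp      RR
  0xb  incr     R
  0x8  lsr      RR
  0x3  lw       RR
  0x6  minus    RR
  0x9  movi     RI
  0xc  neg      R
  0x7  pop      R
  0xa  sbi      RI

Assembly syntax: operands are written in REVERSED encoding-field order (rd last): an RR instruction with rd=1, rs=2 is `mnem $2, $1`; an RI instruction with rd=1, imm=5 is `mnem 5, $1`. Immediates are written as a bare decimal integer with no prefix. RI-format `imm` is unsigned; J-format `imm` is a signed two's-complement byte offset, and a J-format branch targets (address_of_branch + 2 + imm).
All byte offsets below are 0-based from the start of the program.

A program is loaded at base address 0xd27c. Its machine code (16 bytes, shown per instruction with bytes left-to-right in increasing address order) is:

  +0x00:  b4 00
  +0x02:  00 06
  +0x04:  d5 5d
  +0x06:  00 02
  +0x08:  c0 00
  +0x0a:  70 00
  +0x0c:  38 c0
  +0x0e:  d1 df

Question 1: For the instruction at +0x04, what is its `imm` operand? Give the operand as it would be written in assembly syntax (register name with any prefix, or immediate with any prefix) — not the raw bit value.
@+04  big-endian(d5 5d) = 0xd55d
  op=0xd55d>>12=0xd ⇒ adi (RI)
  [11:9] rd=2 = $2
  [8:0] imm=349 = 349

349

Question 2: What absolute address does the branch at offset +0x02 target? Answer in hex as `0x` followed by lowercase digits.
0xd286

@+02  big-endian(00 06) = 0x0006
  top 4b → 0x0 → b [J]
  imm@[11:0]=0x6 ⇒ 6
  target = base 0xd27c + off 0x02 + 2 + imm 6 = 0xd286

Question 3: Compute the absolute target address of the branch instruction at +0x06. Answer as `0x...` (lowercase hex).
[06] 00 02 → 0x0002
  opcode bits[15:12]=0x0: b/J
  imm@[11:0]=0x2 ⇒ 2
  target = base 0xd27c + off 0x06 + 2 + imm 2 = 0xd286

0xd286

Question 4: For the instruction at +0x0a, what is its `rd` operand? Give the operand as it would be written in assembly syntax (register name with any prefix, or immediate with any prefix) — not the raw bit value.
[0a] 70 00 → 0x7000
  opcode bits[15:12]=0x7: pop/R
  [11:9] rd=0 = $0

$0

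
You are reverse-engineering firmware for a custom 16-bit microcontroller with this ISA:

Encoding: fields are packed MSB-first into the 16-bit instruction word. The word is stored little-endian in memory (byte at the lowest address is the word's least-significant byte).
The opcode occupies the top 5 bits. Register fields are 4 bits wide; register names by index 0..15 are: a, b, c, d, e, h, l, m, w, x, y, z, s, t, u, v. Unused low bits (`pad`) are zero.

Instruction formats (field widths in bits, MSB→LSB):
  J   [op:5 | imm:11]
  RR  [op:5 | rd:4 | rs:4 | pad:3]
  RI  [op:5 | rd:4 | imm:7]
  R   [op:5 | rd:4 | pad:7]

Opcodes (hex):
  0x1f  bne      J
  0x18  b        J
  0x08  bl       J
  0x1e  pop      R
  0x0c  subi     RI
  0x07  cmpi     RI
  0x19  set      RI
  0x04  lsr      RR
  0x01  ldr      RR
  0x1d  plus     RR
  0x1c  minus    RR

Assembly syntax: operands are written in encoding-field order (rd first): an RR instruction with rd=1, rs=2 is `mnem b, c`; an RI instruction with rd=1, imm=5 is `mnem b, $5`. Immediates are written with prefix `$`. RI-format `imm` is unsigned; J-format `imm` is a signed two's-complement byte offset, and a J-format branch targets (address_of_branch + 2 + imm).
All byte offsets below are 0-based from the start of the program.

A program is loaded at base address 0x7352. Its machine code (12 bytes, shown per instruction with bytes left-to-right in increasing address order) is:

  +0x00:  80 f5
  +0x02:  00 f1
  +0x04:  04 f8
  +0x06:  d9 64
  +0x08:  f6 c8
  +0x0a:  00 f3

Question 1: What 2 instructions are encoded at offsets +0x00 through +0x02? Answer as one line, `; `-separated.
+0x00: 80 f5 ⇒ word 0xf580 (little)
  top 5b → 0x1e → pop [R]
  [10:7] rd=11 = z
+0x02: 00 f1 ⇒ word 0xf100 (little)
  top 5b → 0x1e → pop [R]
  [10:7] rd=2 = c

pop z; pop c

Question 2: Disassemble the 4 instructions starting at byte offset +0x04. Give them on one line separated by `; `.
bne $4; subi x, $89; set b, $118; pop l

[04] 04 f8 → 0xf804
  op=0xf804>>11=0x1f ⇒ bne (J)
  [10:0] imm=4 = $4
[06] d9 64 → 0x64d9
  op=0x64d9>>11=0xc ⇒ subi (RI)
  [10:7] rd=9 = x
  [6:0] imm=89 = $89
[08] f6 c8 → 0xc8f6
  op=0xc8f6>>11=0x19 ⇒ set (RI)
  [10:7] rd=1 = b
  [6:0] imm=118 = $118
[0a] 00 f3 → 0xf300
  op=0xf300>>11=0x1e ⇒ pop (R)
  [10:7] rd=6 = l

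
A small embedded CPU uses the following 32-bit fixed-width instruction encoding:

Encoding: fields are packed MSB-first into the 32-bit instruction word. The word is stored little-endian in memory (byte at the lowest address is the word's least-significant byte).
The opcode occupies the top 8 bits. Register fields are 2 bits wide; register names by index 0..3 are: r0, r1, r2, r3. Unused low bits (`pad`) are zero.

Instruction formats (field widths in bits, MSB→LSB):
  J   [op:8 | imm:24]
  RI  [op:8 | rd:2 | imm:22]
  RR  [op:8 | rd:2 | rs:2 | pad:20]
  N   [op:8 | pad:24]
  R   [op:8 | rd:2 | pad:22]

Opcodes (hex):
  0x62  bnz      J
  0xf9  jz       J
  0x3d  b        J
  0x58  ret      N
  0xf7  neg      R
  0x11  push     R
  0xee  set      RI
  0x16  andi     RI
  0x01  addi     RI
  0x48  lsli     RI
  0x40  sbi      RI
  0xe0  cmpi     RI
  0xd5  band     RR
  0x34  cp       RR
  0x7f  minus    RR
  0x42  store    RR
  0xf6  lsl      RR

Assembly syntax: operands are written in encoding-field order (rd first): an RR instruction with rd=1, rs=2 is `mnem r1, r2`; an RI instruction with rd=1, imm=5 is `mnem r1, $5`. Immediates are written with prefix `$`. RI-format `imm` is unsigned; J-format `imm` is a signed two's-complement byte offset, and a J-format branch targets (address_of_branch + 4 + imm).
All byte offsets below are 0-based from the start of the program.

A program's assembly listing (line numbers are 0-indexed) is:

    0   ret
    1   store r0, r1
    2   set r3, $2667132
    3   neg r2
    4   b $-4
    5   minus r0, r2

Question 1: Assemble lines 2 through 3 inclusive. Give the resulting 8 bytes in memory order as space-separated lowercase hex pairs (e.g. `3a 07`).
7c b2 e8 ee 00 00 80 f7

2. set fields op=0xee:8|rd=3:2|imm=2667132:22 → word eee8b27ch → 7c b2 e8 ee
3. neg fields op=0xf7:8|rd=2:2|pad=0:22 → word f7800000h → 00 00 80 f7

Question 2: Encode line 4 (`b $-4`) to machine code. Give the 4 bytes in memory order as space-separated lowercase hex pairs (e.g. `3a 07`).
L4: b op=0x3d:8|imm=-4:24 ⇒ 0x3dfffffc ⇒ little fc ff ff 3d

fc ff ff 3d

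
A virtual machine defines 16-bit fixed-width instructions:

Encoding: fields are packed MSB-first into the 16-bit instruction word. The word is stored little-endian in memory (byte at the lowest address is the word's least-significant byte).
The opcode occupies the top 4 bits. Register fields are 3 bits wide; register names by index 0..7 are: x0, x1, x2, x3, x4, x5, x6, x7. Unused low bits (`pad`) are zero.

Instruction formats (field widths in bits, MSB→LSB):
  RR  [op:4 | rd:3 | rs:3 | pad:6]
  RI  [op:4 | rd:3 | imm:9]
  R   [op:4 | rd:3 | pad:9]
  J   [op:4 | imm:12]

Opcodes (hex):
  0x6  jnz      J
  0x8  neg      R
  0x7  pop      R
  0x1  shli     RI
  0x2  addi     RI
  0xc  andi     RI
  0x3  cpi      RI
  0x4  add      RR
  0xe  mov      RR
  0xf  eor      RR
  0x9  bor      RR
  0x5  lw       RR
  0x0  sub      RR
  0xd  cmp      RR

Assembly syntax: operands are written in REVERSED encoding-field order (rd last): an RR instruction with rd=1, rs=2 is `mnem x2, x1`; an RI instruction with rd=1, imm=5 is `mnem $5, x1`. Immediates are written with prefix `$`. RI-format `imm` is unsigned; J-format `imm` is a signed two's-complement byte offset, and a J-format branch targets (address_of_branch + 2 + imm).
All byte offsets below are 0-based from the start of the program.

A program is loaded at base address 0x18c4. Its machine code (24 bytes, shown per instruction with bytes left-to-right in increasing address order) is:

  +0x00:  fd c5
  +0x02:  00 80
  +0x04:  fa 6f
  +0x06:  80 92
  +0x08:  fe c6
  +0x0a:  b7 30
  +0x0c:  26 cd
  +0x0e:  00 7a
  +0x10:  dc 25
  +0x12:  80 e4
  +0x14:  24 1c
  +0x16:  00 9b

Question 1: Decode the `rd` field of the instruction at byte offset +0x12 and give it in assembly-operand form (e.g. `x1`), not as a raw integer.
x2

off 0x12: read 80 e4 as little → 0xe480
  opcode bits[15:12]=0xe: mov/RR
  rd: (w>>9)&0x7=0x2 → x2
  rs: (w>>6)&0x7=0x2 → x2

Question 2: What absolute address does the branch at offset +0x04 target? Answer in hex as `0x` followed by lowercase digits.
off 0x04: read fa 6f as little → 0x6ffa
  opcode bits[15:12]=0x6: jnz/J
  imm@[11:0]=0xffa (s12→-6) ⇒ $-6
  target = base 0x18c4 + off 0x04 + 2 + imm -6 = 0x18c4

0x18c4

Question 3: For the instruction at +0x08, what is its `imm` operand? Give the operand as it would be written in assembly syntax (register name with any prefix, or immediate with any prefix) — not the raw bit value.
$254

@+08  little-endian(fe c6) = 0xc6fe
  top 4b → 0xc → andi [RI]
  rd: (w>>9)&0x7=0x3 → x3
  imm: (w>>0)&0x1ff=0xfe → $254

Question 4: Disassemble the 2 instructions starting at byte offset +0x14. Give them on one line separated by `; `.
shli $36, x6; bor x4, x5

+0x14: 24 1c ⇒ word 0x1c24 (little)
  op=0x1c24>>12=0x1 ⇒ shli (RI)
  rd: (w>>9)&0x7=0x6 → x6
  imm: (w>>0)&0x1ff=0x24 → $36
+0x16: 00 9b ⇒ word 0x9b00 (little)
  op=0x9b00>>12=0x9 ⇒ bor (RR)
  rd: (w>>9)&0x7=0x5 → x5
  rs: (w>>6)&0x7=0x4 → x4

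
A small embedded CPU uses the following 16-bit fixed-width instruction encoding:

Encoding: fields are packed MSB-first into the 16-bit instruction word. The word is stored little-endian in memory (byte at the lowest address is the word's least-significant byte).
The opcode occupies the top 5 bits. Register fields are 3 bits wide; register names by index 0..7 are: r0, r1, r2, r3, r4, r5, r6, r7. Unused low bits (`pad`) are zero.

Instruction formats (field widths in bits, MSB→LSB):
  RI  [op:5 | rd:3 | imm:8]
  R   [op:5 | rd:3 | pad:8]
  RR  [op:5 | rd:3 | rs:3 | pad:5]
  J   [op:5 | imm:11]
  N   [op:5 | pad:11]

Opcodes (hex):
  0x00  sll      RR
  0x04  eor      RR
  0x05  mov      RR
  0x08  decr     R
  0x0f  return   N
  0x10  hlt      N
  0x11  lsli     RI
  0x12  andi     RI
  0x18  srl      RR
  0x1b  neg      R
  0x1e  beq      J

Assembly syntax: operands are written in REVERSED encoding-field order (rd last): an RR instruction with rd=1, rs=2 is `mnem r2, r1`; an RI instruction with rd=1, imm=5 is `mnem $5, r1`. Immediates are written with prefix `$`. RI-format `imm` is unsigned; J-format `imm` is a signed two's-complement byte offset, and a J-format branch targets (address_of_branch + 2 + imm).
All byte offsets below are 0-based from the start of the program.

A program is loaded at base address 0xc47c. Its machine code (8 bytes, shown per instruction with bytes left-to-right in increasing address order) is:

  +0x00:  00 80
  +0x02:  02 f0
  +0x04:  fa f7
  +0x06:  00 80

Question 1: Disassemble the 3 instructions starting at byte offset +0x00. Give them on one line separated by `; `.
+0x00: 00 80 ⇒ word 0x8000 (little)
  top 5b → 0x10 → hlt [N]
+0x02: 02 f0 ⇒ word 0xf002 (little)
  top 5b → 0x1e → beq [J]
  [10:0] imm=2 = $2
+0x04: fa f7 ⇒ word 0xf7fa (little)
  top 5b → 0x1e → beq [J]
  [10:0] imm=2042 (s11→-6) = $-6

hlt; beq $2; beq $-6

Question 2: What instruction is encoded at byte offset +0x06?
hlt

+0x06: 00 80 ⇒ word 0x8000 (little)
  opcode bits[15:11]=0x10: hlt/N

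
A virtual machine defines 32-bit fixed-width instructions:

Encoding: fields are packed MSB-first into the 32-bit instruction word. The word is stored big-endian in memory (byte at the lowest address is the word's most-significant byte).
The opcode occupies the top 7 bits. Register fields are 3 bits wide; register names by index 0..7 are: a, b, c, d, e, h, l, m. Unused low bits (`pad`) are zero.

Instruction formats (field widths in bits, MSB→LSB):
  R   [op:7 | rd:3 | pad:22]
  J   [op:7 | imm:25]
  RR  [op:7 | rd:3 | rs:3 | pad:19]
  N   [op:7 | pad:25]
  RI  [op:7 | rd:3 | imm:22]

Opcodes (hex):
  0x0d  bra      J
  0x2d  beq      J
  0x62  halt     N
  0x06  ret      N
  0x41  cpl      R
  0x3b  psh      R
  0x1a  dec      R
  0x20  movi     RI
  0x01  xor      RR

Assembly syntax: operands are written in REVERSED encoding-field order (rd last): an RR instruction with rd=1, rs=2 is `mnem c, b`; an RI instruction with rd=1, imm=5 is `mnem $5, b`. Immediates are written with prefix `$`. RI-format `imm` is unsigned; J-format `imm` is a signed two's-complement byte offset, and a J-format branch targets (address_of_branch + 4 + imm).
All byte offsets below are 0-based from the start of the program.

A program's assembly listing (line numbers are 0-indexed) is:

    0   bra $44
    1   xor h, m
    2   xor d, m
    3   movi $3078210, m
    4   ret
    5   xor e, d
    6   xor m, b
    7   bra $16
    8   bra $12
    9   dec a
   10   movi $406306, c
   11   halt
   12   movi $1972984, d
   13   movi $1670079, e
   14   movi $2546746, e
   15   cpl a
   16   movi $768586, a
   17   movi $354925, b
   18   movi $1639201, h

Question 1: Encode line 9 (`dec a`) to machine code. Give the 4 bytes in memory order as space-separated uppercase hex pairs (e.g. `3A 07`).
34 00 00 00

line 9 (dec): pack op=0x1a:7|rd=0:3|pad=0:22 = 0x34000000; big→ 34 00 00 00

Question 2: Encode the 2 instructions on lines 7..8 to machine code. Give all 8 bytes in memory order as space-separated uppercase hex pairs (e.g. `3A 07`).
1A 00 00 10 1A 00 00 0C

7. bra fields op=0xd:7|imm=16:25 → word 1a000010h → 1a 00 00 10
8. bra fields op=0xd:7|imm=12:25 → word 1a00000ch → 1a 00 00 0c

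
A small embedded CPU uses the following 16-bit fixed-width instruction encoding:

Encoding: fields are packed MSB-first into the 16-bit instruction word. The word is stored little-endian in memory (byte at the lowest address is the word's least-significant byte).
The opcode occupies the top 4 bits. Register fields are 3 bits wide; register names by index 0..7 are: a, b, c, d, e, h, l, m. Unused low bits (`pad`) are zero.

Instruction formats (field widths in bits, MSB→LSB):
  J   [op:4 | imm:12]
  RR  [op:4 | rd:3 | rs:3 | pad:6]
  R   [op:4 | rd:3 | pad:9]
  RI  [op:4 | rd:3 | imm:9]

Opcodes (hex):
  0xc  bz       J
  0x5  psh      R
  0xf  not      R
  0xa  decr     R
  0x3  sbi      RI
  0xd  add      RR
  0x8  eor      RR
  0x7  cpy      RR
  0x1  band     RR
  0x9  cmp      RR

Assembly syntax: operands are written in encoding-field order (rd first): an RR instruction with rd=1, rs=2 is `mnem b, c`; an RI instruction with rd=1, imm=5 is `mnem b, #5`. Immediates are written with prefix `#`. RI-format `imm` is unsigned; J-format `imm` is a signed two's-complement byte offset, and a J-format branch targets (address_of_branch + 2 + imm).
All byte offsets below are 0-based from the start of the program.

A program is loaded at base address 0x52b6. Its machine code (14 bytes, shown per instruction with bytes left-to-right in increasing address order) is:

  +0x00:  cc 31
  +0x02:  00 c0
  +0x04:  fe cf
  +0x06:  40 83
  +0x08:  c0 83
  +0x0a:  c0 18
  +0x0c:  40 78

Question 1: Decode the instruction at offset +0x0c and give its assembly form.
[0c] 40 78 → 0x7840
  top 4b → 0x7 → cpy [RR]
  rd: (w>>9)&0x7=0x4 → e
  rs: (w>>6)&0x7=0x1 → b

cpy e, b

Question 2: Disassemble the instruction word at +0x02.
bz #0

+0x02: 00 c0 ⇒ word 0xc000 (little)
  top 4b → 0xc → bz [J]
  imm: (w>>0)&0xfff=0x0 → #0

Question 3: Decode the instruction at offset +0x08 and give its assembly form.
eor b, m

off 0x08: read c0 83 as little → 0x83c0
  op=0x83c0>>12=0x8 ⇒ eor (RR)
  rd@[11:9]=0x1 ⇒ b
  rs@[8:6]=0x7 ⇒ m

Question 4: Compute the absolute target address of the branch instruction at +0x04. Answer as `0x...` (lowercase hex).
0x52ba

[04] fe cf → 0xcffe
  top 4b → 0xc → bz [J]
  imm: (w>>0)&0xfff=0xffe (s12→-2) → #-2
  target = base 0x52b6 + off 0x04 + 2 + imm -2 = 0x52ba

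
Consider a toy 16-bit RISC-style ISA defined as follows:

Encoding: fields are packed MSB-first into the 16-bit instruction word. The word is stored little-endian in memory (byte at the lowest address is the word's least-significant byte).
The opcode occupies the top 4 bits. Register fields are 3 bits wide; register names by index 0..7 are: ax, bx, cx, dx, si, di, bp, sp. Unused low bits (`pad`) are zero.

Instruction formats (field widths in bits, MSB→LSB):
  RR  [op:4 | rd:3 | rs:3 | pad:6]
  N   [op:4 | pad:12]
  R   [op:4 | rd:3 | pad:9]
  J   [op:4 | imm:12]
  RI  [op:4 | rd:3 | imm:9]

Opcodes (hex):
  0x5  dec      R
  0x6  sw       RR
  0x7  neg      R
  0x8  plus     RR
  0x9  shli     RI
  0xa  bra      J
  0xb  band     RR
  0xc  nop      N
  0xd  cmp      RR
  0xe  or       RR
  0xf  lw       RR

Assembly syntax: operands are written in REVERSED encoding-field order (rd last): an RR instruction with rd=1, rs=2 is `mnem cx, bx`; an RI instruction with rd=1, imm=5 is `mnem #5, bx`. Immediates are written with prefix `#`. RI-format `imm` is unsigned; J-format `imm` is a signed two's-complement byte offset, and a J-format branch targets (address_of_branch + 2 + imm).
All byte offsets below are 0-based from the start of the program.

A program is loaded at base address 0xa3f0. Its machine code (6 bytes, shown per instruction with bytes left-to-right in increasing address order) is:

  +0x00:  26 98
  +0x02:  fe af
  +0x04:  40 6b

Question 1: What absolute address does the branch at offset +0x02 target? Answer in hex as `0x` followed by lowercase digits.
0xa3f2

@+02  little-endian(fe af) = 0xaffe
  op=0xaffe>>12=0xa ⇒ bra (J)
  imm: (w>>0)&0xfff=0xffe (s12→-2) → #-2
  target = base 0xa3f0 + off 0x02 + 2 + imm -2 = 0xa3f2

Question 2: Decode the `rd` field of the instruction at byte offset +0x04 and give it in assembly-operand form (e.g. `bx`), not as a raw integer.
+0x04: 40 6b ⇒ word 0x6b40 (little)
  top 4b → 0x6 → sw [RR]
  [11:9] rd=5 = di
  [8:6] rs=5 = di

di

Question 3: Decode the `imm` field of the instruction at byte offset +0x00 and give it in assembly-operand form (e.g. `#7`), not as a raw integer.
#38

+0x00: 26 98 ⇒ word 0x9826 (little)
  op=0x9826>>12=0x9 ⇒ shli (RI)
  rd: (w>>9)&0x7=0x4 → si
  imm: (w>>0)&0x1ff=0x26 → #38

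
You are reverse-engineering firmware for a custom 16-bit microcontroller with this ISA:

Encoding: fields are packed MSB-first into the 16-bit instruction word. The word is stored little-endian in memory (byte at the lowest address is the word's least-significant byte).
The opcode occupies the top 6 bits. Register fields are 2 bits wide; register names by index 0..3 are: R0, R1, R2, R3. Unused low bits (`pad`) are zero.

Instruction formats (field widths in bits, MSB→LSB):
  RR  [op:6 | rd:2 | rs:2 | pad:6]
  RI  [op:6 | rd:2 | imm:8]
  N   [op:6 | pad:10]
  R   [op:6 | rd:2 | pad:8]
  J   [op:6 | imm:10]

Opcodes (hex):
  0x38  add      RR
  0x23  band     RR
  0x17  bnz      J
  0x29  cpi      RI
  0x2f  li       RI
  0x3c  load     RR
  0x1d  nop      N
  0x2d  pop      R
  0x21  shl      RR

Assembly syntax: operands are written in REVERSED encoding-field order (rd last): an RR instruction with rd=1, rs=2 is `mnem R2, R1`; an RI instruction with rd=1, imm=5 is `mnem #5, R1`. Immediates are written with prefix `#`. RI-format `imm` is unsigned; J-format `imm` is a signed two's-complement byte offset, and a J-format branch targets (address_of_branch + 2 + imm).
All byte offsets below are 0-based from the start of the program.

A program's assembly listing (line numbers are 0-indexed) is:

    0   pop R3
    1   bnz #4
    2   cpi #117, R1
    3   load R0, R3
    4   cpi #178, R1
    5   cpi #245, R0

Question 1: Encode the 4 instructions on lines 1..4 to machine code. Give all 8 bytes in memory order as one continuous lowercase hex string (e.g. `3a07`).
045c75a500f3b2a5

line 1 (bnz): pack op=0x17:6|imm=4:10 = 0x5c04; little→ 04 5c
line 2 (cpi): pack op=0x29:6|rd=1:2|imm=117:8 = 0xa575; little→ 75 a5
line 3 (load): pack op=0x3c:6|rd=3:2|rs=0:2|pad=0:6 = 0xf300; little→ 00 f3
line 4 (cpi): pack op=0x29:6|rd=1:2|imm=178:8 = 0xa5b2; little→ b2 a5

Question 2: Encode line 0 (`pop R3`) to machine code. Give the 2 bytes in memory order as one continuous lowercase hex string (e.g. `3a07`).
00b7

line 0 (pop): pack op=0x2d:6|rd=3:2|pad=0:8 = 0xb700; little→ 00 b7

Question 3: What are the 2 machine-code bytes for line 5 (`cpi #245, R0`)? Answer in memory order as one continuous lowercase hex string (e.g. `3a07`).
f5a4

line 5 (cpi): pack op=0x29:6|rd=0:2|imm=245:8 = 0xa4f5; little→ f5 a4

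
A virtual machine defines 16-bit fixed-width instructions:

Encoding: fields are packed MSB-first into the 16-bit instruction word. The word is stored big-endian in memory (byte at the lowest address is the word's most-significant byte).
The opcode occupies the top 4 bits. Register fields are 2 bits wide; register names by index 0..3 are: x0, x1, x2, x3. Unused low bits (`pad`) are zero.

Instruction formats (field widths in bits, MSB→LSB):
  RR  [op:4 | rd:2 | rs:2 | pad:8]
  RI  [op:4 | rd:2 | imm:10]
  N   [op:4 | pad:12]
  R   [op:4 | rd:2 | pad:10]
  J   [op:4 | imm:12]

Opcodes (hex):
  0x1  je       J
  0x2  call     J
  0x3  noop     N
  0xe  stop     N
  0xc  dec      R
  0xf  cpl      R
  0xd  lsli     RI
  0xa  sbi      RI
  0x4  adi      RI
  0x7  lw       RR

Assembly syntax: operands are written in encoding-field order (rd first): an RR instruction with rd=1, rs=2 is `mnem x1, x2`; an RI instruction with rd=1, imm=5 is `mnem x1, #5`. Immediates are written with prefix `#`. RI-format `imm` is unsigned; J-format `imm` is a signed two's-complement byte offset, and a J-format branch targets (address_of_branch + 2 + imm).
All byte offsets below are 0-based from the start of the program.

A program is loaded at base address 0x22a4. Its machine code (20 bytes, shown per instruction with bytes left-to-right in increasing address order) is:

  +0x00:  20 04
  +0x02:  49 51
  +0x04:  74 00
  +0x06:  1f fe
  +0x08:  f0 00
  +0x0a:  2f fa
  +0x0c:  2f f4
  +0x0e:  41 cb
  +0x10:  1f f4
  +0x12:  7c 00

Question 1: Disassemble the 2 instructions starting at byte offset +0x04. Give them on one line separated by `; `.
+0x04: 74 00 ⇒ word 0x7400 (big)
  opcode bits[15:12]=0x7: lw/RR
  rd@[11:10]=0x1 ⇒ x1
  rs@[9:8]=0x0 ⇒ x0
+0x06: 1f fe ⇒ word 0x1ffe (big)
  opcode bits[15:12]=0x1: je/J
  imm@[11:0]=0xffe (s12→-2) ⇒ #-2

lw x1, x0; je #-2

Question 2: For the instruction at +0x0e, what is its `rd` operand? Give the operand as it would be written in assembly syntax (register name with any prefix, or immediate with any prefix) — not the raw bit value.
+0x0e: 41 cb ⇒ word 0x41cb (big)
  top 4b → 0x4 → adi [RI]
  rd: (w>>10)&0x3=0x0 → x0
  imm: (w>>0)&0x3ff=0x1cb → #459

x0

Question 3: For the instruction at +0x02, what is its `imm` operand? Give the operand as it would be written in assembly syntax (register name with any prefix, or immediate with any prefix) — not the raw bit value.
@+02  big-endian(49 51) = 0x4951
  opcode bits[15:12]=0x4: adi/RI
  rd: (w>>10)&0x3=0x2 → x2
  imm: (w>>0)&0x3ff=0x151 → #337

#337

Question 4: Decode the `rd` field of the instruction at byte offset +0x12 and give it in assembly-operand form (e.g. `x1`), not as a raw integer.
off 0x12: read 7c 00 as big → 0x7c00
  top 4b → 0x7 → lw [RR]
  rd: (w>>10)&0x3=0x3 → x3
  rs: (w>>8)&0x3=0x0 → x0

x3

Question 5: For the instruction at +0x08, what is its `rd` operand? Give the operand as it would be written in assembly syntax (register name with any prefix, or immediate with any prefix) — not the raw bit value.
off 0x08: read f0 00 as big → 0xf000
  top 4b → 0xf → cpl [R]
  rd: (w>>10)&0x3=0x0 → x0

x0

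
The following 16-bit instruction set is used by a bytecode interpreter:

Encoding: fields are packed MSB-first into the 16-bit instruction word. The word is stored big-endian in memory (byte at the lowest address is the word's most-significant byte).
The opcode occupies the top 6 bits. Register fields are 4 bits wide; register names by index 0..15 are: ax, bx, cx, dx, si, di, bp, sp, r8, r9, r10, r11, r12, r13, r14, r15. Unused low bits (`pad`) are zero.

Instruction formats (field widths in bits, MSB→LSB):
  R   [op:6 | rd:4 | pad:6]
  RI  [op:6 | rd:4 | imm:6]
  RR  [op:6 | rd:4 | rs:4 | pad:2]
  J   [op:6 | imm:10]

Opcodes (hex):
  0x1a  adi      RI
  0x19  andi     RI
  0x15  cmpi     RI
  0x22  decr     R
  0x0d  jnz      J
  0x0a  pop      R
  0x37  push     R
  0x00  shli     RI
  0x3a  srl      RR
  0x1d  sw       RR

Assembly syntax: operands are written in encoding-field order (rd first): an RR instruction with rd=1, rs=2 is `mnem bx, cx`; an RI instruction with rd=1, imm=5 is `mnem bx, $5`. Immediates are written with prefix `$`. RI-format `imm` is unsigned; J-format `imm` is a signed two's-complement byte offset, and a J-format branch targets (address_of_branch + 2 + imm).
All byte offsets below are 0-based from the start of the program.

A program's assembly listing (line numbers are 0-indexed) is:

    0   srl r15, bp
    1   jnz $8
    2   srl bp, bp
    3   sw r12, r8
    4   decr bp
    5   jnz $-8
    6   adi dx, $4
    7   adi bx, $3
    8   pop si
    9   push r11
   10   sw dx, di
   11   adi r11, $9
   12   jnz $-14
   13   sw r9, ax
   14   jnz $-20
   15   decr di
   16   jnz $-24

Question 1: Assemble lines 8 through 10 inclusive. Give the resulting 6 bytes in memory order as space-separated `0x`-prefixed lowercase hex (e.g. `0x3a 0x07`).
8. pop fields op=0xa:6|rd=4:4|pad=0:6 → word 2900h → 29 00
9. push fields op=0x37:6|rd=11:4|pad=0:6 → word dec0h → de c0
10. sw fields op=0x1d:6|rd=3:4|rs=5:4|pad=0:2 → word 74d4h → 74 d4

0x29 0x00 0xde 0xc0 0x74 0xd4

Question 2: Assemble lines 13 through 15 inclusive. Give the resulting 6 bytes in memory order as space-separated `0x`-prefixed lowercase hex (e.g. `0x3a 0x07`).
line 13 (sw): pack op=0x1d:6|rd=9:4|rs=0:4|pad=0:2 = 0x7640; big→ 76 40
line 14 (jnz): pack op=0xd:6|imm=-20:10 = 0x37ec; big→ 37 ec
line 15 (decr): pack op=0x22:6|rd=5:4|pad=0:6 = 0x8940; big→ 89 40

0x76 0x40 0x37 0xec 0x89 0x40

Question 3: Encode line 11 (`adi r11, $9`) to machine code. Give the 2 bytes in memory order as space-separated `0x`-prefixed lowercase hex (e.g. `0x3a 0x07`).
L11: adi op=0x1a:6|rd=11:4|imm=9:6 ⇒ 0x6ac9 ⇒ big 6a c9

0x6a 0xc9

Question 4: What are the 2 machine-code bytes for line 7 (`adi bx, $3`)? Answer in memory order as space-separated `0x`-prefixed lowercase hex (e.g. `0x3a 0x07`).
0x68 0x43

line 7 (adi): pack op=0x1a:6|rd=1:4|imm=3:6 = 0x6843; big→ 68 43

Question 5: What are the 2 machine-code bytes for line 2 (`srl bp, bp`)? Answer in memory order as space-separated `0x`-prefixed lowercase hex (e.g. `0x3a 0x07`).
L2: srl op=0x3a:6|rd=6:4|rs=6:4|pad=0:2 ⇒ 0xe998 ⇒ big e9 98

0xe9 0x98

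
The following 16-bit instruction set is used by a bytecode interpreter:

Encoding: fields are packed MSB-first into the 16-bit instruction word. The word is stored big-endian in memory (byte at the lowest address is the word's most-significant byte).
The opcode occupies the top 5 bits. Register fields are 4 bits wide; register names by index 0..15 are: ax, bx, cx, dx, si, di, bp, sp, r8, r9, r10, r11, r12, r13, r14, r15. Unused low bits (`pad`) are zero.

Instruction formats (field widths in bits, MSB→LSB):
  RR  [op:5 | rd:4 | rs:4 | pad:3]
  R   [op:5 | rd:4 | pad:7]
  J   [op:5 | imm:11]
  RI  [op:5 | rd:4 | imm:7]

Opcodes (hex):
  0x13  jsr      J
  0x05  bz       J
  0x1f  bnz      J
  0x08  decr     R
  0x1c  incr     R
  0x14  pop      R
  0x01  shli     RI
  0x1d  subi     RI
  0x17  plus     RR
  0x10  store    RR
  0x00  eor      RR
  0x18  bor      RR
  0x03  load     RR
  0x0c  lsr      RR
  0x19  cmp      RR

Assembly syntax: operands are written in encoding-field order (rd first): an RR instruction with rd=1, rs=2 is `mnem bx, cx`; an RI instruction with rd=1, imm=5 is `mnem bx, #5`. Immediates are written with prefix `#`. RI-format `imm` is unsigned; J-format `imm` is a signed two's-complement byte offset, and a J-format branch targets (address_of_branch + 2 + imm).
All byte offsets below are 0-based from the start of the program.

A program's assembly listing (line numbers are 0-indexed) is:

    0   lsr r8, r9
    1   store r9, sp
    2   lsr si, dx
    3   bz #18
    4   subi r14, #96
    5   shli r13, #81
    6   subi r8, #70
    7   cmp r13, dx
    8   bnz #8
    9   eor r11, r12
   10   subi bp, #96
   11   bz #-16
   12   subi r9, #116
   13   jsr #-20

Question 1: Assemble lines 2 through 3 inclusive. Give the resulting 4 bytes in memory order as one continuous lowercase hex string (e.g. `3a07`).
line 2 (lsr): pack op=0xc:5|rd=4:4|rs=3:4|pad=0:3 = 0x6218; big→ 62 18
line 3 (bz): pack op=0x5:5|imm=18:11 = 0x2812; big→ 28 12

62182812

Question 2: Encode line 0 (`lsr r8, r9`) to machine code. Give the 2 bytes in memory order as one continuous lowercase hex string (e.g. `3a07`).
L0: lsr op=0xc:5|rd=8:4|rs=9:4|pad=0:3 ⇒ 0x6448 ⇒ big 64 48

6448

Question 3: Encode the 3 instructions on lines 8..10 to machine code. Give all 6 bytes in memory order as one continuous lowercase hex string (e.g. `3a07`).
f80805e0eb60

line 8 (bnz): pack op=0x1f:5|imm=8:11 = 0xf808; big→ f8 08
line 9 (eor): pack op=0x0:5|rd=11:4|rs=12:4|pad=0:3 = 0x05e0; big→ 05 e0
line 10 (subi): pack op=0x1d:5|rd=6:4|imm=96:7 = 0xeb60; big→ eb 60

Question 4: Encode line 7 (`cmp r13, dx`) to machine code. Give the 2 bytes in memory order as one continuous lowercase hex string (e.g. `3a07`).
ce98

line 7 (cmp): pack op=0x19:5|rd=13:4|rs=3:4|pad=0:3 = 0xce98; big→ ce 98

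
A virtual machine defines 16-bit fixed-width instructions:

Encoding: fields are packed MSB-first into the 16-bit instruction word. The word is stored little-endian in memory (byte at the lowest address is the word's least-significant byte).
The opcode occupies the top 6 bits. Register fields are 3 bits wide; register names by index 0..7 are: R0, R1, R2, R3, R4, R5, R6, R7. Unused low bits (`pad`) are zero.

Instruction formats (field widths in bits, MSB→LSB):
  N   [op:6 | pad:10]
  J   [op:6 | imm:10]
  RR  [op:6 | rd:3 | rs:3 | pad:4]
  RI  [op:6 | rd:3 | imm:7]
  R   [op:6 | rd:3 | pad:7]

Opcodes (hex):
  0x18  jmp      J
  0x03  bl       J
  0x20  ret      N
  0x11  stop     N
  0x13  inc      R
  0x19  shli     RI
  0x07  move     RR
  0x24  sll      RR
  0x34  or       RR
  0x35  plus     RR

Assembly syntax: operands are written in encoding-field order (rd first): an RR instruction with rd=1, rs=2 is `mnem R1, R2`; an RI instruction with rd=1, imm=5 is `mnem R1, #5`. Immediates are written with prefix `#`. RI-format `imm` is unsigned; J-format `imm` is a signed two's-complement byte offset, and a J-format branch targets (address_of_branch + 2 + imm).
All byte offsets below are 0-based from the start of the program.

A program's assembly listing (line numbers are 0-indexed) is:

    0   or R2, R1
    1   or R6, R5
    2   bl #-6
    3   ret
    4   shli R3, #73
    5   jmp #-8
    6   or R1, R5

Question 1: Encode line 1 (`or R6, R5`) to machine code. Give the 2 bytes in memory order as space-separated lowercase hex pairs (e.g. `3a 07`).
line 1 (or): pack op=0x34:6|rd=6:3|rs=5:3|pad=0:4 = 0xd350; little→ 50 d3

50 d3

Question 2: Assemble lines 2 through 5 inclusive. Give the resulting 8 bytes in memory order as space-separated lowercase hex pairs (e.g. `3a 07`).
fa 0f 00 80 c9 65 f8 63

line 2 (bl): pack op=0x3:6|imm=-6:10 = 0x0ffa; little→ fa 0f
line 3 (ret): pack op=0x20:6|pad=0:10 = 0x8000; little→ 00 80
line 4 (shli): pack op=0x19:6|rd=3:3|imm=73:7 = 0x65c9; little→ c9 65
line 5 (jmp): pack op=0x18:6|imm=-8:10 = 0x63f8; little→ f8 63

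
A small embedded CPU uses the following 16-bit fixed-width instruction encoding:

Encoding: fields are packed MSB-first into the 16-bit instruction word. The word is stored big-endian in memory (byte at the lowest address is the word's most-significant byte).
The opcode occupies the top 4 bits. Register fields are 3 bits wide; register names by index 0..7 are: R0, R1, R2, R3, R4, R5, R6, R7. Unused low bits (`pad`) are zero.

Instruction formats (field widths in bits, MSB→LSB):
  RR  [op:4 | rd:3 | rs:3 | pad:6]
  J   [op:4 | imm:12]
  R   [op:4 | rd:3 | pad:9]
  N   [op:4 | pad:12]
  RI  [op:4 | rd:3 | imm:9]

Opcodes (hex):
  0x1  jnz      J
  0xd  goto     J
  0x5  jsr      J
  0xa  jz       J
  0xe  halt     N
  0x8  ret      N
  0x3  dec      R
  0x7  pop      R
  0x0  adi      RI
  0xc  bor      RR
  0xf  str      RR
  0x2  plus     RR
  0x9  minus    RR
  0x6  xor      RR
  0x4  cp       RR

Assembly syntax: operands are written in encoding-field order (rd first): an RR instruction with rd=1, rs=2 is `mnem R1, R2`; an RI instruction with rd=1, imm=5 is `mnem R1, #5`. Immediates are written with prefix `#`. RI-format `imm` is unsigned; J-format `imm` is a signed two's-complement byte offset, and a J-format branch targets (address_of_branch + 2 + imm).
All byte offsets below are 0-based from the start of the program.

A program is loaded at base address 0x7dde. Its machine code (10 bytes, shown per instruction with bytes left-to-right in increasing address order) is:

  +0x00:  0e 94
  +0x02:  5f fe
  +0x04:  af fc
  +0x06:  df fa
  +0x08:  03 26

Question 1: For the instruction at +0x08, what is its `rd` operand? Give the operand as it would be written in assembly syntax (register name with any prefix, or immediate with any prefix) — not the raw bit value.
off 0x08: read 03 26 as big → 0x0326
  top 4b → 0x0 → adi [RI]
  rd@[11:9]=0x1 ⇒ R1
  imm@[8:0]=0x126 ⇒ #294

R1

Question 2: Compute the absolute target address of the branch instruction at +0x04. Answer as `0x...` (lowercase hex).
+0x04: af fc ⇒ word 0xaffc (big)
  opcode bits[15:12]=0xa: jz/J
  [11:0] imm=4092 (s12→-4) = #-4
  target = base 0x7dde + off 0x04 + 2 + imm -4 = 0x7de0

0x7de0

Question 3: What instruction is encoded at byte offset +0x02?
off 0x02: read 5f fe as big → 0x5ffe
  top 4b → 0x5 → jsr [J]
  imm@[11:0]=0xffe (s12→-2) ⇒ #-2

jsr #-2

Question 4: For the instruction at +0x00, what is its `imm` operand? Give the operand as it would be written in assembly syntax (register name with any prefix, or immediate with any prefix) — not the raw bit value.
@+00  big-endian(0e 94) = 0x0e94
  op=0x0e94>>12=0x0 ⇒ adi (RI)
  rd@[11:9]=0x7 ⇒ R7
  imm@[8:0]=0x94 ⇒ #148

#148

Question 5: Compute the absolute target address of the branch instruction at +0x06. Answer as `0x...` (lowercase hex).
+0x06: df fa ⇒ word 0xdffa (big)
  top 4b → 0xd → goto [J]
  imm: (w>>0)&0xfff=0xffa (s12→-6) → #-6
  target = base 0x7dde + off 0x06 + 2 + imm -6 = 0x7de0

0x7de0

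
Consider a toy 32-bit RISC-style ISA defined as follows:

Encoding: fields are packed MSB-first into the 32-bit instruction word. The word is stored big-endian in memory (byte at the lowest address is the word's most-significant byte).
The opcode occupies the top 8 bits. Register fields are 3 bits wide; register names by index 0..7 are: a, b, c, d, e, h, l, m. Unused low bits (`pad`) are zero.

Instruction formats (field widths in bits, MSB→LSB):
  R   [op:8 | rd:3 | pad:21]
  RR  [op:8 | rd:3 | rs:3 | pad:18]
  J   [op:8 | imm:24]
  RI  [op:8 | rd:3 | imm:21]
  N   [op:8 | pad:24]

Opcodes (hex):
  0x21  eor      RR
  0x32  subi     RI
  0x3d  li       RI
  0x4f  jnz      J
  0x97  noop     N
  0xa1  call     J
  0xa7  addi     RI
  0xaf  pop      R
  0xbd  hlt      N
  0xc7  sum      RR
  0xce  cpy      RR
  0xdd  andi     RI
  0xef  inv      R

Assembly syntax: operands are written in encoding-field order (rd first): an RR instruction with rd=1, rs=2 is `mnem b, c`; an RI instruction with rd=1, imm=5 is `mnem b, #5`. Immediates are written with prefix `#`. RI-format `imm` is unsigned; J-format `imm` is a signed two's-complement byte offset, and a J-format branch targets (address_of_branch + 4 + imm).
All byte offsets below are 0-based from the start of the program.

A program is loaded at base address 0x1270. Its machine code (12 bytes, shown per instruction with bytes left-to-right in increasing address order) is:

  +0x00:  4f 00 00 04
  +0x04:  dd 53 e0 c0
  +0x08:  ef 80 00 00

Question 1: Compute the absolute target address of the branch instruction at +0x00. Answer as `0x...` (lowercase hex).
@+00  big-endian(4f 00 00 04) = 0x4f000004
  op=0x4f000004>>24=0x4f ⇒ jnz (J)
  [23:0] imm=4 = #4
  target = base 0x1270 + off 0x00 + 4 + imm 4 = 0x1278

0x1278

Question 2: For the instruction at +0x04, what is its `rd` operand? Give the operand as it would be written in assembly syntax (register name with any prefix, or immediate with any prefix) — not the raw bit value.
off 0x04: read dd 53 e0 c0 as big → 0xdd53e0c0
  op=0xdd53e0c0>>24=0xdd ⇒ andi (RI)
  [23:21] rd=2 = c
  [20:0] imm=1302720 = #1302720

c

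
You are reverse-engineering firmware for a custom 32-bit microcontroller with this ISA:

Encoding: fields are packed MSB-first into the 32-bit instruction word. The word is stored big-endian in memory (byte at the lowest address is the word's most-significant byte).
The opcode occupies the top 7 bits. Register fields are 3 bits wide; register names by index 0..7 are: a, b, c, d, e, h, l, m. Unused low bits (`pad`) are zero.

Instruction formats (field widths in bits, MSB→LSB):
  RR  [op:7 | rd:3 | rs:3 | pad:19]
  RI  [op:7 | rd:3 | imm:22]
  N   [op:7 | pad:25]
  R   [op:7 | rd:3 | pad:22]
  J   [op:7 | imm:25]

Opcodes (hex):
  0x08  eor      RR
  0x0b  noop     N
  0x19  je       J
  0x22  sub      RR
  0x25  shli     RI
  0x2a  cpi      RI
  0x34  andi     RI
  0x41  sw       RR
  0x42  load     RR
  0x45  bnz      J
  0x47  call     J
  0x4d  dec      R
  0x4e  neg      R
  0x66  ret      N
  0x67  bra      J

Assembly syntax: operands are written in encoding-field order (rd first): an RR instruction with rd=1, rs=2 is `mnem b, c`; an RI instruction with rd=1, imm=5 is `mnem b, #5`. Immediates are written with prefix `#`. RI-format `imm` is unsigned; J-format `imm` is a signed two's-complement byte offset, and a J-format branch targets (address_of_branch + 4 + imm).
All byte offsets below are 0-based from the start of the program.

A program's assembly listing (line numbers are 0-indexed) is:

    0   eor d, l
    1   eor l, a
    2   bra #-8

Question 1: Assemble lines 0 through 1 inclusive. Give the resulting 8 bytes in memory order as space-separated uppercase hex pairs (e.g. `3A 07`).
10 F0 00 00 11 80 00 00

L0: eor op=0x8:7|rd=3:3|rs=6:3|pad=0:19 ⇒ 0x10f00000 ⇒ big 10 f0 00 00
L1: eor op=0x8:7|rd=6:3|rs=0:3|pad=0:19 ⇒ 0x11800000 ⇒ big 11 80 00 00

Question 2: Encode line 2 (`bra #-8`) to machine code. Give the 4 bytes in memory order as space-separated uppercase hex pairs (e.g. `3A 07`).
CF FF FF F8

line 2 (bra): pack op=0x67:7|imm=-8:25 = 0xcffffff8; big→ cf ff ff f8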